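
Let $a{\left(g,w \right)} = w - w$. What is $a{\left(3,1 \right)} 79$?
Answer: $0$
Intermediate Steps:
$a{\left(g,w \right)} = 0$
$a{\left(3,1 \right)} 79 = 0 \cdot 79 = 0$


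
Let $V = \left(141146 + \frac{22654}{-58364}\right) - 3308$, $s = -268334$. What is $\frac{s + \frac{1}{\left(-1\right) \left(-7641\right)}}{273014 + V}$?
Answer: $- \frac{59833024593926}{91611553542417} \approx -0.65312$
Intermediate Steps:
$V = \frac{4022377189}{29182}$ ($V = \left(141146 + 22654 \left(- \frac{1}{58364}\right)\right) - 3308 = \left(141146 - \frac{11327}{29182}\right) - 3308 = \frac{4118911245}{29182} - 3308 = \frac{4022377189}{29182} \approx 1.3784 \cdot 10^{5}$)
$\frac{s + \frac{1}{\left(-1\right) \left(-7641\right)}}{273014 + V} = \frac{-268334 + \frac{1}{\left(-1\right) \left(-7641\right)}}{273014 + \frac{4022377189}{29182}} = \frac{-268334 + \frac{1}{7641}}{\frac{11989471737}{29182}} = \left(-268334 + \frac{1}{7641}\right) \frac{29182}{11989471737} = \left(- \frac{2050340093}{7641}\right) \frac{29182}{11989471737} = - \frac{59833024593926}{91611553542417}$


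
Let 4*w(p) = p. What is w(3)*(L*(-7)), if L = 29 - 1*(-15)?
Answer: -231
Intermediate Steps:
w(p) = p/4
L = 44 (L = 29 + 15 = 44)
w(3)*(L*(-7)) = ((¼)*3)*(44*(-7)) = (¾)*(-308) = -231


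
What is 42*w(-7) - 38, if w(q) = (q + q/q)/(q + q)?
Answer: -20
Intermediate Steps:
w(q) = (1 + q)/(2*q) (w(q) = (q + 1)/((2*q)) = (1 + q)*(1/(2*q)) = (1 + q)/(2*q))
42*w(-7) - 38 = 42*((½)*(1 - 7)/(-7)) - 38 = 42*((½)*(-⅐)*(-6)) - 38 = 42*(3/7) - 38 = 18 - 38 = -20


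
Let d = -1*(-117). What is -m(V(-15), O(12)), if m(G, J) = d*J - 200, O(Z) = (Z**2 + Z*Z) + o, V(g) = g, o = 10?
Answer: -34666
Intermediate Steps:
d = 117
O(Z) = 10 + 2*Z**2 (O(Z) = (Z**2 + Z*Z) + 10 = (Z**2 + Z**2) + 10 = 2*Z**2 + 10 = 10 + 2*Z**2)
m(G, J) = -200 + 117*J (m(G, J) = 117*J - 200 = -200 + 117*J)
-m(V(-15), O(12)) = -(-200 + 117*(10 + 2*12**2)) = -(-200 + 117*(10 + 2*144)) = -(-200 + 117*(10 + 288)) = -(-200 + 117*298) = -(-200 + 34866) = -1*34666 = -34666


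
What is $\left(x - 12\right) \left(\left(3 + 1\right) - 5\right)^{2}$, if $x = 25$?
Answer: $13$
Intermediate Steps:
$\left(x - 12\right) \left(\left(3 + 1\right) - 5\right)^{2} = \left(25 - 12\right) \left(\left(3 + 1\right) - 5\right)^{2} = 13 \left(4 - 5\right)^{2} = 13 \left(-1\right)^{2} = 13 \cdot 1 = 13$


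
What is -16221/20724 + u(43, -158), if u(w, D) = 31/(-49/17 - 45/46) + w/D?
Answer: -14967597969/1647564908 ≈ -9.0847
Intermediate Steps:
u(w, D) = -24242/3019 + w/D (u(w, D) = 31/(-49*1/17 - 45*1/46) + w/D = 31/(-49/17 - 45/46) + w/D = 31/(-3019/782) + w/D = 31*(-782/3019) + w/D = -24242/3019 + w/D)
-16221/20724 + u(43, -158) = -16221/20724 + (-24242/3019 + 43/(-158)) = -16221*1/20724 + (-24242/3019 + 43*(-1/158)) = -5407/6908 + (-24242/3019 - 43/158) = -5407/6908 - 3960053/477002 = -14967597969/1647564908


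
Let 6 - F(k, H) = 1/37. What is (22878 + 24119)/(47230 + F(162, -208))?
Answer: 1738889/1747731 ≈ 0.99494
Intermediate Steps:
F(k, H) = 221/37 (F(k, H) = 6 - 1/37 = 221/37)
(22878 + 24119)/(47230 + F(162, -208)) = (22878 + 24119)/(47230 + 221/37) = 46997/(1747731/37) = 46997*(37/1747731) = 1738889/1747731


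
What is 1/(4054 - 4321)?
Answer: -1/267 ≈ -0.0037453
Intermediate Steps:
1/(4054 - 4321) = 1/(-267) = -1/267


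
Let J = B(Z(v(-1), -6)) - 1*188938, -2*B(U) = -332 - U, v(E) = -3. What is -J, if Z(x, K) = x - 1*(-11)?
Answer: 188768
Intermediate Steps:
Z(x, K) = 11 + x (Z(x, K) = x + 11 = 11 + x)
B(U) = 166 + U/2 (B(U) = -(-332 - U)/2 = 166 + U/2)
J = -188768 (J = (166 + (11 - 3)/2) - 1*188938 = (166 + (1/2)*8) - 188938 = (166 + 4) - 188938 = 170 - 188938 = -188768)
-J = -1*(-188768) = 188768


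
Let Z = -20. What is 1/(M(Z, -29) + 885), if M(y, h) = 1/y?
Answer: 20/17699 ≈ 0.0011300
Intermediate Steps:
1/(M(Z, -29) + 885) = 1/(1/(-20) + 885) = 1/(-1/20 + 885) = 1/(17699/20) = 20/17699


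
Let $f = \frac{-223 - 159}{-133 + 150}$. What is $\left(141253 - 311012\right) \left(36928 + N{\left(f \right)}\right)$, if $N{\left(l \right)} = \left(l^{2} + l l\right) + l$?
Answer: $- \frac{1860142051414}{289} \approx -6.4365 \cdot 10^{9}$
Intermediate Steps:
$f = - \frac{382}{17} \approx -22.471$
$N{\left(l \right)} = l + 2 l^{2}$ ($N{\left(l \right)} = \left(l^{2} + l^{2}\right) + l = 2 l^{2} + l = l + 2 l^{2}$)
$\left(141253 - 311012\right) \left(36928 + N{\left(f \right)}\right) = \left(141253 - 311012\right) \left(36928 - \frac{382 \left(1 + 2 \left(- \frac{382}{17}\right)\right)}{17}\right) = - 169759 \left(36928 - \frac{382 \left(1 - \frac{764}{17}\right)}{17}\right) = - 169759 \left(36928 - - \frac{285354}{289}\right) = - 169759 \left(36928 + \frac{285354}{289}\right) = \left(-169759\right) \frac{10957546}{289} = - \frac{1860142051414}{289}$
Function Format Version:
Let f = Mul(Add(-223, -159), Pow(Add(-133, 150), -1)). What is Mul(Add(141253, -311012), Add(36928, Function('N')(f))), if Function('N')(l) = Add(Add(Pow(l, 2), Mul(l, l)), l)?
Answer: Rational(-1860142051414, 289) ≈ -6.4365e+9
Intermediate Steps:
f = Rational(-382, 17) (f = Mul(-382, Pow(17, -1)) = Mul(-382, Rational(1, 17)) = Rational(-382, 17) ≈ -22.471)
Function('N')(l) = Add(l, Mul(2, Pow(l, 2))) (Function('N')(l) = Add(Add(Pow(l, 2), Pow(l, 2)), l) = Add(Mul(2, Pow(l, 2)), l) = Add(l, Mul(2, Pow(l, 2))))
Mul(Add(141253, -311012), Add(36928, Function('N')(f))) = Mul(Add(141253, -311012), Add(36928, Mul(Rational(-382, 17), Add(1, Mul(2, Rational(-382, 17)))))) = Mul(-169759, Add(36928, Mul(Rational(-382, 17), Add(1, Rational(-764, 17))))) = Mul(-169759, Add(36928, Mul(Rational(-382, 17), Rational(-747, 17)))) = Mul(-169759, Add(36928, Rational(285354, 289))) = Mul(-169759, Rational(10957546, 289)) = Rational(-1860142051414, 289)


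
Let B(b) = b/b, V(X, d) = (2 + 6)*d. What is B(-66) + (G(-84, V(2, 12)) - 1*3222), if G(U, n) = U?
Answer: -3305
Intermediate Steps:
V(X, d) = 8*d
B(b) = 1
B(-66) + (G(-84, V(2, 12)) - 1*3222) = 1 + (-84 - 1*3222) = 1 + (-84 - 3222) = 1 - 3306 = -3305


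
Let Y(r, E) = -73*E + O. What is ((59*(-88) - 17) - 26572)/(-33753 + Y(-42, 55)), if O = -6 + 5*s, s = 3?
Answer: 521/619 ≈ 0.84168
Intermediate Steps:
O = 9 (O = -6 + 5*3 = -6 + 15 = 9)
Y(r, E) = 9 - 73*E (Y(r, E) = -73*E + 9 = 9 - 73*E)
((59*(-88) - 17) - 26572)/(-33753 + Y(-42, 55)) = ((59*(-88) - 17) - 26572)/(-33753 + (9 - 73*55)) = ((-5192 - 17) - 26572)/(-33753 + (9 - 4015)) = (-5209 - 26572)/(-33753 - 4006) = -31781/(-37759) = -31781*(-1/37759) = 521/619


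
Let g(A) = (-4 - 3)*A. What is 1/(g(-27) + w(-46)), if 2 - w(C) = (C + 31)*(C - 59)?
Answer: -1/1384 ≈ -0.00072254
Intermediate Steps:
w(C) = 2 - (-59 + C)*(31 + C) (w(C) = 2 - (C + 31)*(C - 59) = 2 - (31 + C)*(-59 + C) = 2 - (-59 + C)*(31 + C))
g(A) = -7*A
1/(g(-27) + w(-46)) = 1/(-7*(-27) + (1831 - 1*(-46)² + 28*(-46))) = 1/(189 + (1831 - 1*2116 - 1288)) = 1/(189 + (1831 - 2116 - 1288)) = 1/(189 - 1573) = 1/(-1384) = -1/1384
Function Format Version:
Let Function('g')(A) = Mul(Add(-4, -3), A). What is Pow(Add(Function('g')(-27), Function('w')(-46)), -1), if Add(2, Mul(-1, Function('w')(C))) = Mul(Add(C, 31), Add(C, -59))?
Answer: Rational(-1, 1384) ≈ -0.00072254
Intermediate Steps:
Function('w')(C) = Add(2, Mul(-1, Add(-59, C), Add(31, C))) (Function('w')(C) = Add(2, Mul(-1, Mul(Add(C, 31), Add(C, -59)))) = Add(2, Mul(-1, Mul(Add(31, C), Add(-59, C)))) = Add(2, Mul(-1, Mul(Add(-59, C), Add(31, C)))) = Add(2, Mul(-1, Add(-59, C), Add(31, C))))
Function('g')(A) = Mul(-7, A)
Pow(Add(Function('g')(-27), Function('w')(-46)), -1) = Pow(Add(Mul(-7, -27), Add(1831, Mul(-1, Pow(-46, 2)), Mul(28, -46))), -1) = Pow(Add(189, Add(1831, Mul(-1, 2116), -1288)), -1) = Pow(Add(189, Add(1831, -2116, -1288)), -1) = Pow(Add(189, -1573), -1) = Pow(-1384, -1) = Rational(-1, 1384)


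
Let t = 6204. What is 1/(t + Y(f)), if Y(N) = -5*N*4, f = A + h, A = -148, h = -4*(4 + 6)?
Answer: 1/9964 ≈ 0.00010036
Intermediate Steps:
h = -40 (h = -4*10 = -40)
f = -188 (f = -148 - 40 = -188)
Y(N) = -20*N
1/(t + Y(f)) = 1/(6204 - 20*(-188)) = 1/(6204 + 3760) = 1/9964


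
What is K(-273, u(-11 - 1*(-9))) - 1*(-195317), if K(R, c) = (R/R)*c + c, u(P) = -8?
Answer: 195301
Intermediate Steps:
K(R, c) = 2*c (K(R, c) = 1*c + c = c + c = 2*c)
K(-273, u(-11 - 1*(-9))) - 1*(-195317) = 2*(-8) - 1*(-195317) = -16 + 195317 = 195301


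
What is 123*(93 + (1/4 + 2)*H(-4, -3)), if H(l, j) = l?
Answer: 10332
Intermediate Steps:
123*(93 + (1/4 + 2)*H(-4, -3)) = 123*(93 + (1/4 + 2)*(-4)) = 123*(93 + (9/4)*(-4)) = 123*(93 - 9) = 123*84 = 10332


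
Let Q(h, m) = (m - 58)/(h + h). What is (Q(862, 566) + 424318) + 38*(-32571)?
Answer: -350566653/431 ≈ -8.1338e+5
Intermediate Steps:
Q(h, m) = (-58 + m)/(2*h) (Q(h, m) = (-58 + m)/((2*h)) = (-58 + m)*(1/(2*h)) = (-58 + m)/(2*h))
(Q(862, 566) + 424318) + 38*(-32571) = ((½)*(-58 + 566)/862 + 424318) + 38*(-32571) = ((½)*(1/862)*508 + 424318) - 1237698 = (127/431 + 424318) - 1237698 = 182881185/431 - 1237698 = -350566653/431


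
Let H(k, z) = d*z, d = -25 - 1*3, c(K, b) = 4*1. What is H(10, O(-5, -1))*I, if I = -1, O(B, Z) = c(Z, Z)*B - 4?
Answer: -672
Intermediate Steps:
c(K, b) = 4
O(B, Z) = -4 + 4*B (O(B, Z) = 4*B - 4 = -4 + 4*B)
d = -28 (d = -25 - 3 = -28)
H(k, z) = -28*z
H(10, O(-5, -1))*I = -28*(-4 + 4*(-5))*(-1) = -28*(-4 - 20)*(-1) = -28*(-24)*(-1) = 672*(-1) = -672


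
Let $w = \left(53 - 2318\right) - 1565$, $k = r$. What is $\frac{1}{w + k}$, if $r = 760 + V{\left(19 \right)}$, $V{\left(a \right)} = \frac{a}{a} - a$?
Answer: $- \frac{1}{3088} \approx -0.00032383$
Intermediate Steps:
$V{\left(a \right)} = 1 - a$
$r = 742$ ($r = 760 + \left(1 - 19\right) = 760 - 18 = 742$)
$k = 742$
$w = -3830$ ($w = -2265 - 1565 = -3830$)
$\frac{1}{w + k} = \frac{1}{-3830 + 742} = \frac{1}{-3088} = - \frac{1}{3088}$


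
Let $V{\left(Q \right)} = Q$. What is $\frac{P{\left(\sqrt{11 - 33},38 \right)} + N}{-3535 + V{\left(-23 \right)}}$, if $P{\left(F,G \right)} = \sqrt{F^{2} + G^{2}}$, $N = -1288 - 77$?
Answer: $\frac{455}{1186} - \frac{\sqrt{158}}{1186} \approx 0.37304$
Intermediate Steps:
$N = -1365$
$\frac{P{\left(\sqrt{11 - 33},38 \right)} + N}{-3535 + V{\left(-23 \right)}} = \frac{\sqrt{\left(\sqrt{11 - 33}\right)^{2} + 38^{2}} - 1365}{-3535 - 23} = \frac{\sqrt{\left(\sqrt{-22}\right)^{2} + 1444} - 1365}{-3558} = \left(\sqrt{\left(i \sqrt{22}\right)^{2} + 1444} - 1365\right) \left(- \frac{1}{3558}\right) = \left(\sqrt{-22 + 1444} - 1365\right) \left(- \frac{1}{3558}\right) = \left(\sqrt{1422} - 1365\right) \left(- \frac{1}{3558}\right) = \left(3 \sqrt{158} - 1365\right) \left(- \frac{1}{3558}\right) = \left(-1365 + 3 \sqrt{158}\right) \left(- \frac{1}{3558}\right) = \frac{455}{1186} - \frac{\sqrt{158}}{1186}$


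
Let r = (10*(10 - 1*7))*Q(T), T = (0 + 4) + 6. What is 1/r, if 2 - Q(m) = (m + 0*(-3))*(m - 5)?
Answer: -1/1440 ≈ -0.00069444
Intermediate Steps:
T = 10 (T = 4 + 6 = 10)
Q(m) = 2 - m*(-5 + m) (Q(m) = 2 - (m + 0*(-3))*(m - 5) = 2 - (m + 0)*(-5 + m) = 2 - m*(-5 + m))
r = -1440 (r = (10*(10 - 1*7))*(2 - 1*10² + 5*10) = (10*(10 - 7))*(2 - 1*100 + 50) = (10*3)*(2 - 100 + 50) = 30*(-48) = -1440)
1/r = 1/(-1440) = -1/1440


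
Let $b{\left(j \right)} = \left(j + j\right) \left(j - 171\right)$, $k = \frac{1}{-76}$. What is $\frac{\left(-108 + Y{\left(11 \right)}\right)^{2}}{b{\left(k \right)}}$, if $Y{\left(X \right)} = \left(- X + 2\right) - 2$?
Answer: $\frac{40896968}{12997} \approx 3146.6$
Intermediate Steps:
$Y{\left(X \right)} = - X$ ($Y{\left(X \right)} = \left(2 - X\right) - 2 = - X$)
$k = - \frac{1}{76} \approx -0.013158$
$b{\left(j \right)} = 2 j \left(-171 + j\right)$
$\frac{\left(-108 + Y{\left(11 \right)}\right)^{2}}{b{\left(k \right)}} = \frac{\left(-108 - 11\right)^{2}}{2 \left(- \frac{1}{76}\right) \left(-171 - \frac{1}{76}\right)} = \frac{\left(-108 - 11\right)^{2}}{2 \left(- \frac{1}{76}\right) \left(- \frac{12997}{76}\right)} = \frac{\left(-119\right)^{2}}{\frac{12997}{2888}} = 14161 \cdot \frac{2888}{12997} = \frac{40896968}{12997}$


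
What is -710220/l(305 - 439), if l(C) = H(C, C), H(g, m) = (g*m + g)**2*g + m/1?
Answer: 71022/4256157379 ≈ 1.6687e-5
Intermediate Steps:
H(g, m) = m + g*(g + g*m)**2 (H(g, m) = (g + g*m)**2*g + 1*m = g*(g + g*m)**2 + m = m + g*(g + g*m)**2)
l(C) = C + C**3*(1 + C)**2
-710220/l(305 - 439) = -710220/((305 - 439) + (305 - 439)**3*(1 + (305 - 439))**2) = -710220/(-134 + (-134)**3*(1 - 134)**2) = -710220/(-134 - 2406104*(-133)**2) = -710220/(-134 - 2406104*17689) = -710220/(-134 - 42561573656) = -710220/(-42561573790) = -710220*(-1/42561573790) = 71022/4256157379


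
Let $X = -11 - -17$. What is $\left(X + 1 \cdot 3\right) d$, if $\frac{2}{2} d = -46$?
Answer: $-414$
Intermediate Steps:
$d = -46$
$X = 6$ ($X = -11 + 17 = 6$)
$\left(X + 1 \cdot 3\right) d = \left(6 + 1 \cdot 3\right) \left(-46\right) = \left(6 + 3\right) \left(-46\right) = 9 \left(-46\right) = -414$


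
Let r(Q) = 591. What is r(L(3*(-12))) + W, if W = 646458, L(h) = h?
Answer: 647049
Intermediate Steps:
r(L(3*(-12))) + W = 591 + 646458 = 647049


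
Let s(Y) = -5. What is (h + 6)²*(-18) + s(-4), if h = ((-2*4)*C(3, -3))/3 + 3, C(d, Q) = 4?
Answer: -55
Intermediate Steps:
h = -23/3 (h = (-2*4*4)/3 + 3 = (-8*4)/3 + 3 = (⅓)*(-32) + 3 = -32/3 + 3 = -23/3 ≈ -7.6667)
(h + 6)²*(-18) + s(-4) = (-23/3 + 6)²*(-18) - 5 = (-5/3)²*(-18) - 5 = (25/9)*(-18) - 5 = -50 - 5 = -55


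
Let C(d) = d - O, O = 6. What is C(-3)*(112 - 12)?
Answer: -900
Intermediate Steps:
C(d) = -6 + d (C(d) = d - 1*6 = d - 6 = -6 + d)
C(-3)*(112 - 12) = (-6 - 3)*(112 - 12) = -9*100 = -900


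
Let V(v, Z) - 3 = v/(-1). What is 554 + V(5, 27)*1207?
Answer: -1860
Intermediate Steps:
V(v, Z) = 3 - v (V(v, Z) = 3 + v/(-1) = 3 + v*(-1) = 3 - v)
554 + V(5, 27)*1207 = 554 + (3 - 1*5)*1207 = 554 + (3 - 5)*1207 = 554 - 2*1207 = 554 - 2414 = -1860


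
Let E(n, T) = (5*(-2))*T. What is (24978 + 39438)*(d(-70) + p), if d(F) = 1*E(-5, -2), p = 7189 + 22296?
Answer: 1900594080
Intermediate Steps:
p = 29485
E(n, T) = -10*T
d(F) = 20 (d(F) = 1*(-10*(-2)) = 1*20 = 20)
(24978 + 39438)*(d(-70) + p) = (24978 + 39438)*(20 + 29485) = 64416*29505 = 1900594080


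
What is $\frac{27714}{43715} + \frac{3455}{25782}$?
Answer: $\frac{865557673}{1127060130} \approx 0.76798$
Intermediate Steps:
$\frac{27714}{43715} + \frac{3455}{25782} = \frac{865557673}{1127060130}$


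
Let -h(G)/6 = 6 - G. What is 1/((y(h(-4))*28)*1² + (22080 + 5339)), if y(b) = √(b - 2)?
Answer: 3917/107407167 - 4*I*√62/107407167 ≈ 3.6469e-5 - 2.9324e-7*I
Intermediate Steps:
h(G) = -36 + 6*G (h(G) = -6*(6 - G) = -36 + 6*G)
y(b) = √(-2 + b)
1/((y(h(-4))*28)*1² + (22080 + 5339)) = 1/((√(-2 + (-36 + 6*(-4)))*28)*1² + (22080 + 5339)) = 1/((√(-2 + (-36 - 24))*28)*1 + 27419) = 1/((√(-2 - 60)*28)*1 + 27419) = 1/((√(-62)*28)*1 + 27419) = 1/(((I*√62)*28)*1 + 27419) = 1/((28*I*√62)*1 + 27419) = 1/(28*I*√62 + 27419) = 1/(27419 + 28*I*√62)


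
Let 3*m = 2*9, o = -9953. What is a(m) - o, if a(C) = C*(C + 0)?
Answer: 9989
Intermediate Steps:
m = 6 (m = (2*9)/3 = (⅓)*18 = 6)
a(C) = C² (a(C) = C*C = C²)
a(m) - o = 6² - 1*(-9953) = 36 + 9953 = 9989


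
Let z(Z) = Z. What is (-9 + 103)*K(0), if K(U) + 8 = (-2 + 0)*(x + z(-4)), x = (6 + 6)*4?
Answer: -9024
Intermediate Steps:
x = 48 (x = 12*4 = 48)
K(U) = -96 (K(U) = -8 + (-2 + 0)*(48 - 4) = -8 - 2*44 = -8 - 88 = -96)
(-9 + 103)*K(0) = (-9 + 103)*(-96) = 94*(-96) = -9024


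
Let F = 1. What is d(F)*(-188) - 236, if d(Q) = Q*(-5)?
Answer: 704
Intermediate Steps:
d(Q) = -5*Q
d(F)*(-188) - 236 = -5*1*(-188) - 236 = -5*(-188) - 236 = 940 - 236 = 704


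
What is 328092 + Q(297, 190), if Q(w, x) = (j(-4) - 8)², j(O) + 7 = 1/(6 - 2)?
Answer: 5252953/16 ≈ 3.2831e+5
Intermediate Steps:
j(O) = -27/4 (j(O) = -7 + 1/(6 - 2) = -7 + 1/4 = -7 + ¼ = -27/4)
Q(w, x) = 3481/16 (Q(w, x) = (-27/4 - 8)² = (-59/4)² = 3481/16)
328092 + Q(297, 190) = 328092 + 3481/16 = 5252953/16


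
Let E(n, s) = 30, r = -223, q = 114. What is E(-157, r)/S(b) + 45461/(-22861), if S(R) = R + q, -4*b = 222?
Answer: -1315759/891579 ≈ -1.4758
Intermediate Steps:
b = -111/2 (b = -¼*222 = -111/2 ≈ -55.500)
S(R) = 114 + R (S(R) = R + 114 = 114 + R)
E(-157, r)/S(b) + 45461/(-22861) = 30/(114 - 111/2) + 45461/(-22861) = 30/(117/2) + 45461*(-1/22861) = 30*(2/117) - 45461/22861 = 20/39 - 45461/22861 = -1315759/891579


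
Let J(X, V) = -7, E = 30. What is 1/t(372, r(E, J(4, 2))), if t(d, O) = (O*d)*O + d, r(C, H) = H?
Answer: 1/18600 ≈ 5.3763e-5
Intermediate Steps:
t(d, O) = d + d*O² (t(d, O) = d*O² + d = d + d*O²)
1/t(372, r(E, J(4, 2))) = 1/(372*(1 + (-7)²)) = 1/(372*(1 + 49)) = 1/(372*50) = 1/18600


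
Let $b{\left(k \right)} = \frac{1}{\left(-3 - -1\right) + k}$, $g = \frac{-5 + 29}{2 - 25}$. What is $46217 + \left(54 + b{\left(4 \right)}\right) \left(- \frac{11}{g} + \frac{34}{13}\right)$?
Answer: $\frac{29286853}{624} \approx 46934.0$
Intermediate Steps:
$g = - \frac{24}{23}$ ($g = \frac{24}{-23} = 24 \left(- \frac{1}{23}\right) = - \frac{24}{23} \approx -1.0435$)
$b{\left(k \right)} = \frac{1}{-2 + k}$ ($b{\left(k \right)} = \frac{1}{\left(-3 + 1\right) + k} = \frac{1}{-2 + k}$)
$46217 + \left(54 + b{\left(4 \right)}\right) \left(- \frac{11}{g} + \frac{34}{13}\right) = 46217 + \left(54 + \frac{1}{-2 + 4}\right) \left(- \frac{11}{- \frac{24}{23}} + \frac{34}{13}\right) = 46217 + \left(54 + \frac{1}{2}\right) \left(\left(-11\right) \left(- \frac{23}{24}\right) + 34 \cdot \frac{1}{13}\right) = 46217 + \left(54 + \frac{1}{2}\right) \left(\frac{253}{24} + \frac{34}{13}\right) = 46217 + \frac{109}{2} \cdot \frac{4105}{312} = 46217 + \frac{447445}{624} = \frac{29286853}{624}$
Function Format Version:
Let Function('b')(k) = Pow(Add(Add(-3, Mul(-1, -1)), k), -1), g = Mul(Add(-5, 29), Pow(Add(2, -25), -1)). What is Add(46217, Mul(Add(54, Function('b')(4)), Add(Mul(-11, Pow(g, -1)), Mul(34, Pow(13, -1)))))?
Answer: Rational(29286853, 624) ≈ 46934.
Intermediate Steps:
g = Rational(-24, 23) (g = Mul(24, Pow(-23, -1)) = Mul(24, Rational(-1, 23)) = Rational(-24, 23) ≈ -1.0435)
Function('b')(k) = Pow(Add(-2, k), -1) (Function('b')(k) = Pow(Add(Add(-3, 1), k), -1) = Pow(Add(-2, k), -1))
Add(46217, Mul(Add(54, Function('b')(4)), Add(Mul(-11, Pow(g, -1)), Mul(34, Pow(13, -1))))) = Add(46217, Mul(Add(54, Pow(Add(-2, 4), -1)), Add(Mul(-11, Pow(Rational(-24, 23), -1)), Mul(34, Pow(13, -1))))) = Add(46217, Mul(Add(54, Pow(2, -1)), Add(Mul(-11, Rational(-23, 24)), Mul(34, Rational(1, 13))))) = Add(46217, Mul(Add(54, Rational(1, 2)), Add(Rational(253, 24), Rational(34, 13)))) = Add(46217, Mul(Rational(109, 2), Rational(4105, 312))) = Add(46217, Rational(447445, 624)) = Rational(29286853, 624)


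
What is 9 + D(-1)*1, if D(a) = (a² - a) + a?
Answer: 10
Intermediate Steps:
D(a) = a²
9 + D(-1)*1 = 9 + (-1)²*1 = 9 + 1*1 = 9 + 1 = 10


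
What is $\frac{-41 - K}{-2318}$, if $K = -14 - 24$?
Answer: $\frac{3}{2318} \approx 0.0012942$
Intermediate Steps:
$K = -38$
$\frac{-41 - K}{-2318} = \frac{-41 - -38}{-2318} = \left(-41 + 38\right) \left(- \frac{1}{2318}\right) = \left(-3\right) \left(- \frac{1}{2318}\right) = \frac{3}{2318}$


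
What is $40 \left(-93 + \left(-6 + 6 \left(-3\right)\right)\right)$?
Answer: $-4680$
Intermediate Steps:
$40 \left(-93 + \left(-6 + 6 \left(-3\right)\right)\right) = 40 \left(-93 - 24\right) = 40 \left(-117\right) = -4680$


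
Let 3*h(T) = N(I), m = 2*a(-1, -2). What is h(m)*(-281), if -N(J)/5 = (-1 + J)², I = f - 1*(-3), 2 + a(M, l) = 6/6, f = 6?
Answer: 89920/3 ≈ 29973.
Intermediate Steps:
a(M, l) = -1 (a(M, l) = -2 + 6/6 = -2 + 6*(⅙) = -2 + 1 = -1)
I = 9 (I = 6 - 1*(-3) = 6 + 3 = 9)
m = -2 (m = 2*(-1) = -2)
N(J) = -5*(-1 + J)²
h(T) = -320/3 (h(T) = (-5*(-1 + 9)²)/3 = (-5*8²)/3 = (-5*64)/3 = (⅓)*(-320) = -320/3)
h(m)*(-281) = -320/3*(-281) = 89920/3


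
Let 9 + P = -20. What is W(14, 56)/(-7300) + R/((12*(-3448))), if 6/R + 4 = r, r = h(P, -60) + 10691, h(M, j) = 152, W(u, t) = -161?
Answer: 3008514371/136410982800 ≈ 0.022055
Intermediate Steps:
P = -29 (P = -9 - 20 = -29)
r = 10843 (r = 152 + 10691 = 10843)
R = 2/3613 (R = 6/(-4 + 10843) = 6/10839 = 6*(1/10839) = 2/3613 ≈ 0.00055356)
W(14, 56)/(-7300) + R/((12*(-3448))) = -161/(-7300) + 2/(3613*((12*(-3448)))) = -161*(-1/7300) + (2/3613)/(-41376) = 161/7300 + (2/3613)*(-1/41376) = 161/7300 - 1/74745744 = 3008514371/136410982800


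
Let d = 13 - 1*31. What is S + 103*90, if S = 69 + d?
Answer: 9321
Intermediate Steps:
d = -18 (d = 13 - 31 = -18)
S = 51 (S = 69 - 18 = 51)
S + 103*90 = 51 + 103*90 = 51 + 9270 = 9321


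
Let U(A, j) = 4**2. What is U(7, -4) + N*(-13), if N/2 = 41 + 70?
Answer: -2870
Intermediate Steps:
U(A, j) = 16
N = 222 (N = 2*(41 + 70) = 2*111 = 222)
U(7, -4) + N*(-13) = 16 + 222*(-13) = 16 - 2886 = -2870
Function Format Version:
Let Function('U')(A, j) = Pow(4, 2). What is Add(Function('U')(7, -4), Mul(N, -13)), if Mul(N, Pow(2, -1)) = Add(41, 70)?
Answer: -2870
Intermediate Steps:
Function('U')(A, j) = 16
N = 222 (N = Mul(2, Add(41, 70)) = Mul(2, 111) = 222)
Add(Function('U')(7, -4), Mul(N, -13)) = Add(16, Mul(222, -13)) = Add(16, -2886) = -2870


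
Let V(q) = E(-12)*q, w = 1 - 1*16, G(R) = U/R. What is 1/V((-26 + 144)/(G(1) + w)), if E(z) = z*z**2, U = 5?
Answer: 5/101952 ≈ 4.9043e-5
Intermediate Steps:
G(R) = 5/R
w = -15 (w = 1 - 16 = -15)
E(z) = z**3
V(q) = -1728*q (V(q) = (-12)**3*q = -1728*q)
1/V((-26 + 144)/(G(1) + w)) = 1/(-1728*(-26 + 144)/(5/1 - 15)) = 1/(-203904/(5*1 - 15)) = 1/(-203904/(5 - 15)) = 1/(-203904/(-10)) = 1/(-203904*(-1)/10) = 1/(-1728*(-59/5)) = 1/(101952/5) = 5/101952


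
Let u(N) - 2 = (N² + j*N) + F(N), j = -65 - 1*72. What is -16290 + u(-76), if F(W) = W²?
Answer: 5676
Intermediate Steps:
j = -137 (j = -65 - 72 = -137)
u(N) = 2 - 137*N + 2*N² (u(N) = 2 + ((N² - 137*N) + N²) = 2 + (-137*N + 2*N²) = 2 - 137*N + 2*N²)
-16290 + u(-76) = -16290 + (2 - 137*(-76) + 2*(-76)²) = -16290 + (2 + 10412 + 2*5776) = -16290 + (2 + 10412 + 11552) = -16290 + 21966 = 5676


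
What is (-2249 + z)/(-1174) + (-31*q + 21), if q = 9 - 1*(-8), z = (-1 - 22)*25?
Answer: -295610/587 ≈ -503.59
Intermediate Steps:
z = -575 (z = -23*25 = -575)
q = 17 (q = 9 + 8 = 17)
(-2249 + z)/(-1174) + (-31*q + 21) = (-2249 - 575)/(-1174) + (-31*17 + 21) = -2824*(-1/1174) + (-527 + 21) = 1412/587 - 506 = -295610/587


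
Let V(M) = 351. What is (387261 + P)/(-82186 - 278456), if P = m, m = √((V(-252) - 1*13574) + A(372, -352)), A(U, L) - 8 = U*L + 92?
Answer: -129087/120214 - I*√144067/360642 ≈ -1.0738 - 0.0010525*I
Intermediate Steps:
A(U, L) = 100 + L*U (A(U, L) = 8 + (U*L + 92) = 8 + (L*U + 92) = 8 + (92 + L*U) = 100 + L*U)
m = I*√144067 (m = √((351 - 1*13574) + (100 - 352*372)) = √((351 - 13574) + (100 - 130944)) = √(-13223 - 130844) = √(-144067) = I*√144067 ≈ 379.56*I)
P = I*√144067 ≈ 379.56*I
(387261 + P)/(-82186 - 278456) = (387261 + I*√144067)/(-82186 - 278456) = (387261 + I*√144067)/(-360642) = (387261 + I*√144067)*(-1/360642) = -129087/120214 - I*√144067/360642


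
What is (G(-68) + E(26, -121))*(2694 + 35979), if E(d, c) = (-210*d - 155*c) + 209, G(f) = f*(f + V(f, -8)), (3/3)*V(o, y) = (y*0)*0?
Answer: 701064144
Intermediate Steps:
V(o, y) = 0 (V(o, y) = (y*0)*0 = 0*0 = 0)
G(f) = f² (G(f) = f*(f + 0) = f*f = f²)
E(d, c) = 209 - 210*d - 155*c
(G(-68) + E(26, -121))*(2694 + 35979) = ((-68)² + (209 - 210*26 - 155*(-121)))*(2694 + 35979) = (4624 + (209 - 5460 + 18755))*38673 = (4624 + 13504)*38673 = 18128*38673 = 701064144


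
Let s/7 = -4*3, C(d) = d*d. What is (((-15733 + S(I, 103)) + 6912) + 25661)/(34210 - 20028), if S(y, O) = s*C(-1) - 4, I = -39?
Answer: 8376/7091 ≈ 1.1812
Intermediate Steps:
C(d) = d²
s = -84 (s = 7*(-4*3) = 7*(-12) = -84)
S(y, O) = -88 (S(y, O) = -84*(-1)² - 4 = -84*1 - 4 = -84 - 4 = -88)
(((-15733 + S(I, 103)) + 6912) + 25661)/(34210 - 20028) = (((-15733 - 88) + 6912) + 25661)/(34210 - 20028) = ((-15821 + 6912) + 25661)/14182 = (-8909 + 25661)*(1/14182) = 16752*(1/14182) = 8376/7091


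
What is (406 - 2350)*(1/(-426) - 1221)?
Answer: 168527628/71 ≈ 2.3736e+6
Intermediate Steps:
(406 - 2350)*(1/(-426) - 1221) = -1944*(-1/426 - 1221) = -1944*(-520147/426) = 168527628/71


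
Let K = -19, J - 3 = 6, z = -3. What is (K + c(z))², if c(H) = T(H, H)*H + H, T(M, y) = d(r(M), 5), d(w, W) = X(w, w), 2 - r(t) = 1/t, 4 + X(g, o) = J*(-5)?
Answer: 15625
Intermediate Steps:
J = 9 (J = 3 + 6 = 9)
X(g, o) = -49 (X(g, o) = -4 + 9*(-5) = -4 - 45 = -49)
r(t) = 2 - 1/t
d(w, W) = -49
T(M, y) = -49
c(H) = -48*H (c(H) = -49*H + H = -48*H)
(K + c(z))² = (-19 - 48*(-3))² = (-19 + 144)² = 125² = 15625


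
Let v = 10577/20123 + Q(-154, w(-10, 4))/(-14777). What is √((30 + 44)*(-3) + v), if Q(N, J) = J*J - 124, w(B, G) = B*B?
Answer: 11*I*√162332214397333631/297357571 ≈ 14.904*I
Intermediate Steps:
w(B, G) = B²
Q(N, J) = -124 + J² (Q(N, J) = J² - 124 = -124 + J²)
v = -42438419/297357571 (v = 10577/20123 + (-124 + ((-10)²)²)/(-14777) = 10577*(1/20123) + (-124 + 100²)*(-1/14777) = 10577/20123 + (-124 + 10000)*(-1/14777) = 10577/20123 + 9876*(-1/14777) = 10577/20123 - 9876/14777 = -42438419/297357571 ≈ -0.14272)
√((30 + 44)*(-3) + v) = √((30 + 44)*(-3) - 42438419/297357571) = √(74*(-3) - 42438419/297357571) = √(-222 - 42438419/297357571) = √(-66055819181/297357571) = 11*I*√162332214397333631/297357571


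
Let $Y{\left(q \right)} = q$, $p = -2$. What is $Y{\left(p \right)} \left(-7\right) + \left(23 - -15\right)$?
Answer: $52$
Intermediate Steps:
$Y{\left(p \right)} \left(-7\right) + \left(23 - -15\right) = \left(-2\right) \left(-7\right) + \left(23 - -15\right) = 14 + \left(23 + 15\right) = 14 + 38 = 52$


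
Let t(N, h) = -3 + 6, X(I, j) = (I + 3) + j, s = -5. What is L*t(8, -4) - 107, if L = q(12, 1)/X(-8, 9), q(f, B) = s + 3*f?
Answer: -335/4 ≈ -83.750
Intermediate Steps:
X(I, j) = 3 + I + j (X(I, j) = (3 + I) + j = 3 + I + j)
t(N, h) = 3
q(f, B) = -5 + 3*f
L = 31/4 (L = (-5 + 3*12)/(3 - 8 + 9) = (-5 + 36)/4 = 31*(1/4) = 31/4 ≈ 7.7500)
L*t(8, -4) - 107 = (31/4)*3 - 107 = 93/4 - 107 = -335/4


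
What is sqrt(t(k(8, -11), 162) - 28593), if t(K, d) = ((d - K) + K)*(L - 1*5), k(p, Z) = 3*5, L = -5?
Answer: 9*I*sqrt(373) ≈ 173.82*I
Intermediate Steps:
k(p, Z) = 15
t(K, d) = -10*d (t(K, d) = ((d - K) + K)*(-5 - 1*5) = d*(-5 - 5) = d*(-10) = -10*d)
sqrt(t(k(8, -11), 162) - 28593) = sqrt(-10*162 - 28593) = sqrt(-1620 - 28593) = sqrt(-30213) = 9*I*sqrt(373)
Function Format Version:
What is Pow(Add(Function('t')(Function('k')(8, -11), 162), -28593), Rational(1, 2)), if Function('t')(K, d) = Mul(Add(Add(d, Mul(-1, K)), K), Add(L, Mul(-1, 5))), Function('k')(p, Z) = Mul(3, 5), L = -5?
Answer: Mul(9, I, Pow(373, Rational(1, 2))) ≈ Mul(173.82, I)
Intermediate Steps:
Function('k')(p, Z) = 15
Function('t')(K, d) = Mul(-10, d) (Function('t')(K, d) = Mul(Add(Add(d, Mul(-1, K)), K), Add(-5, Mul(-1, 5))) = Mul(d, Add(-5, -5)) = Mul(d, -10) = Mul(-10, d))
Pow(Add(Function('t')(Function('k')(8, -11), 162), -28593), Rational(1, 2)) = Pow(Add(Mul(-10, 162), -28593), Rational(1, 2)) = Pow(Add(-1620, -28593), Rational(1, 2)) = Pow(-30213, Rational(1, 2)) = Mul(9, I, Pow(373, Rational(1, 2)))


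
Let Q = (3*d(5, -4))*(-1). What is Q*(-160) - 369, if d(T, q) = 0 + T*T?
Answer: 11631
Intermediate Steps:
d(T, q) = T² (d(T, q) = 0 + T² = T²)
Q = -75 (Q = (3*5²)*(-1) = (3*25)*(-1) = 75*(-1) = -75)
Q*(-160) - 369 = -75*(-160) - 369 = 12000 - 369 = 11631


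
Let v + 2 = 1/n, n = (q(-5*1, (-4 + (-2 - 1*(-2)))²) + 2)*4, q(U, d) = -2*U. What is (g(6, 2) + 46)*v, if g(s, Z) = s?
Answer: -1235/12 ≈ -102.92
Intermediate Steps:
n = 48 (n = (-(-10) + 2)*4 = (-2*(-5) + 2)*4 = (10 + 2)*4 = 12*4 = 48)
v = -95/48 (v = -2 + 1/48 = -95/48 ≈ -1.9792)
(g(6, 2) + 46)*v = (6 + 46)*(-95/48) = 52*(-95/48) = -1235/12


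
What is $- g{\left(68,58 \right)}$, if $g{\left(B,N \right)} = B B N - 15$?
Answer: $-268177$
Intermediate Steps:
$g{\left(B,N \right)} = -15 + N B^{2}$ ($g{\left(B,N \right)} = B^{2} N - 15 = N B^{2} - 15 = -15 + N B^{2}$)
$- g{\left(68,58 \right)} = - (-15 + 58 \cdot 68^{2}) = - (-15 + 58 \cdot 4624) = - (-15 + 268192) = \left(-1\right) 268177 = -268177$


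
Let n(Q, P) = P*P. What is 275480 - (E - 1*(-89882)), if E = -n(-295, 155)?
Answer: 209623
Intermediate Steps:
n(Q, P) = P²
E = -24025 (E = -1*155² = -1*24025 = -24025)
275480 - (E - 1*(-89882)) = 275480 - (-24025 - 1*(-89882)) = 275480 - (-24025 + 89882) = 275480 - 1*65857 = 275480 - 65857 = 209623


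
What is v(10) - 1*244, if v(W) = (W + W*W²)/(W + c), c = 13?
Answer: -4602/23 ≈ -200.09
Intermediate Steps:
v(W) = (W + W³)/(13 + W) (v(W) = (W + W*W²)/(W + 13) = (W + W³)/(13 + W))
v(10) - 1*244 = (10 + 10³)/(13 + 10) - 1*244 = (10 + 1000)/23 - 244 = (1/23)*1010 - 244 = 1010/23 - 244 = -4602/23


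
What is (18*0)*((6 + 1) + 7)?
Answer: 0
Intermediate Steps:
(18*0)*((6 + 1) + 7) = 0*(7 + 7) = 0*14 = 0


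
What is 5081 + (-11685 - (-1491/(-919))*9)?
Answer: -6082495/919 ≈ -6618.6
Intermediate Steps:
5081 + (-11685 - (-1491/(-919))*9) = 5081 + (-11685 - (-1491*(-1/919))*9) = 5081 + (-11685 - 1491*9/919) = 5081 + (-11685 - 1*13419/919) = 5081 + (-11685 - 13419/919) = 5081 - 10751934/919 = -6082495/919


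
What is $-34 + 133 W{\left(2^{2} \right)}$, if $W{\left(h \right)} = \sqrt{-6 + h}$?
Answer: $-34 + 133 i \sqrt{2} \approx -34.0 + 188.09 i$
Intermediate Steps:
$-34 + 133 W{\left(2^{2} \right)} = -34 + 133 \sqrt{-6 + 2^{2}} = -34 + 133 \sqrt{-6 + 4} = -34 + 133 \sqrt{-2} = -34 + 133 i \sqrt{2}$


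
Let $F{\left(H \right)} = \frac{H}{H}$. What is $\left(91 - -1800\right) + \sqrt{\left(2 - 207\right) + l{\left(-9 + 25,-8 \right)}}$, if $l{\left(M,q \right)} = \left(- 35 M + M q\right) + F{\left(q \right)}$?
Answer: $1891 + 2 i \sqrt{223} \approx 1891.0 + 29.866 i$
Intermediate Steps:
$F{\left(H \right)} = 1$
$l{\left(M,q \right)} = 1 - 35 M + M q$ ($l{\left(M,q \right)} = \left(- 35 M + M q\right) + 1 = 1 - 35 M + M q$)
$\left(91 - -1800\right) + \sqrt{\left(2 - 207\right) + l{\left(-9 + 25,-8 \right)}} = \left(91 - -1800\right) + \sqrt{\left(2 - 207\right) + \left(1 - 35 \left(-9 + 25\right) + \left(-9 + 25\right) \left(-8\right)\right)} = \left(91 + 1800\right) + \sqrt{\left(2 - 207\right) + \left(1 - 560 + 16 \left(-8\right)\right)} = 1891 + \sqrt{-205 - 687} = 1891 + \sqrt{-892} = 1891 + 2 i \sqrt{223}$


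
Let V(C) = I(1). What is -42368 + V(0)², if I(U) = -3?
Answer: -42359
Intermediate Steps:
V(C) = -3
-42368 + V(0)² = -42368 + (-3)² = -42368 + 9 = -42359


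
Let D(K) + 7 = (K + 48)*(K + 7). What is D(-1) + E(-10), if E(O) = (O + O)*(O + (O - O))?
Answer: 475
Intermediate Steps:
E(O) = 2*O² (E(O) = (2*O)*(O + 0) = (2*O)*O = 2*O²)
D(K) = -7 + (7 + K)*(48 + K) (D(K) = -7 + (K + 48)*(K + 7) = -7 + (48 + K)*(7 + K) = -7 + (7 + K)*(48 + K))
D(-1) + E(-10) = (329 + (-1)² + 55*(-1)) + 2*(-10)² = (329 + 1 - 55) + 2*100 = 275 + 200 = 475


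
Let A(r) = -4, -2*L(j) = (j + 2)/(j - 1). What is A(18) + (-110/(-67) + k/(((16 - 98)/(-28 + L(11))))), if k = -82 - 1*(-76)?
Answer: -244733/54940 ≈ -4.4546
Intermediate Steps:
L(j) = -(2 + j)/(2*(-1 + j)) (L(j) = -(j + 2)/(2*(j - 1)) = -(2 + j)/(2*(-1 + j)))
k = -6 (k = -82 + 76 = -6)
A(18) + (-110/(-67) + k/(((16 - 98)/(-28 + L(11))))) = -4 + (-110/(-67) - 6*(-28 + (-2 - 1*11)/(2*(-1 + 11)))/(16 - 98)) = -4 + (-110*(-1/67) - 6/((-82/(-28 + (½)*(-2 - 11)/10)))) = -4 + (110/67 - 6/((-82/(-28 + (½)*(⅒)*(-13))))) = -4 + (110/67 - 6/((-82/(-28 - 13/20)))) = -4 + (110/67 - 6/((-82/(-573/20)))) = -4 + (110/67 - 6/((-82*(-20/573)))) = -4 + (110/67 - 6/1640/573) = -4 + (110/67 - 6*573/1640) = -4 + (110/67 - 1719/820) = -4 - 24973/54940 = -244733/54940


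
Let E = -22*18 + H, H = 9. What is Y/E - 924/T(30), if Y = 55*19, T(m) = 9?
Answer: -40777/387 ≈ -105.37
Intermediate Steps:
E = -387 (E = -22*18 + 9 = -396 + 9 = -387)
Y = 1045
Y/E - 924/T(30) = 1045/(-387) - 924/9 = 1045*(-1/387) - 924*⅑ = -1045/387 - 308/3 = -40777/387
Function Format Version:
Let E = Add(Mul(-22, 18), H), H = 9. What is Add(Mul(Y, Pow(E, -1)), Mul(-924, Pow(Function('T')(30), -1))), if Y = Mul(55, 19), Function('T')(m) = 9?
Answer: Rational(-40777, 387) ≈ -105.37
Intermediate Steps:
E = -387 (E = Add(Mul(-22, 18), 9) = Add(-396, 9) = -387)
Y = 1045
Add(Mul(Y, Pow(E, -1)), Mul(-924, Pow(Function('T')(30), -1))) = Add(Mul(1045, Pow(-387, -1)), Mul(-924, Pow(9, -1))) = Add(Mul(1045, Rational(-1, 387)), Mul(-924, Rational(1, 9))) = Add(Rational(-1045, 387), Rational(-308, 3)) = Rational(-40777, 387)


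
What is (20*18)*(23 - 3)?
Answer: 7200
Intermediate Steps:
(20*18)*(23 - 3) = 360*20 = 7200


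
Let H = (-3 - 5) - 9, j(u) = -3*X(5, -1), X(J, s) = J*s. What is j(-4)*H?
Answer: -255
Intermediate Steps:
j(u) = 15 (j(u) = -15*(-1) = -3*(-5) = 15)
H = -17 (H = -8 - 9 = -17)
j(-4)*H = 15*(-17) = -255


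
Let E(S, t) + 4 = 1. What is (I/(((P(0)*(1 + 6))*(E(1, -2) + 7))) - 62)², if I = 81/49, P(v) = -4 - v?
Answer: 115829273569/30118144 ≈ 3845.8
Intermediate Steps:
E(S, t) = -3 (E(S, t) = -4 + 1 = -3)
I = 81/49 (I = 81*(1/49) = 81/49 ≈ 1.6531)
(I/(((P(0)*(1 + 6))*(E(1, -2) + 7))) - 62)² = (81/(49*((((-4 - 1*0)*(1 + 6))*(-3 + 7)))) - 62)² = (81/(49*((((-4 + 0)*7)*4))) - 62)² = (81/(49*((-4*7*4))) - 62)² = (81/(49*((-28*4))) - 62)² = ((81/49)/(-112) - 62)² = ((81/49)*(-1/112) - 62)² = (-81/5488 - 62)² = (-340337/5488)² = 115829273569/30118144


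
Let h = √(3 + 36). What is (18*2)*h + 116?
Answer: 116 + 36*√39 ≈ 340.82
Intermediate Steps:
h = √39 ≈ 6.2450
(18*2)*h + 116 = (18*2)*√39 + 116 = 36*√39 + 116 = 116 + 36*√39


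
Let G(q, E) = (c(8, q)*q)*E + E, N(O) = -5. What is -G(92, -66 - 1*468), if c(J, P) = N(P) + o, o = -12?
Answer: -834642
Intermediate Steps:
c(J, P) = -17 (c(J, P) = -5 - 12 = -17)
G(q, E) = E - 17*E*q (G(q, E) = (-17*q)*E + E = -17*E*q + E = E - 17*E*q)
-G(92, -66 - 1*468) = -(-66 - 1*468)*(1 - 17*92) = -(-66 - 468)*(1 - 1564) = -(-534)*(-1563) = -1*834642 = -834642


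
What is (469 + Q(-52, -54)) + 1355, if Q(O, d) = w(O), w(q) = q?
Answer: 1772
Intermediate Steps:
Q(O, d) = O
(469 + Q(-52, -54)) + 1355 = (469 - 52) + 1355 = 417 + 1355 = 1772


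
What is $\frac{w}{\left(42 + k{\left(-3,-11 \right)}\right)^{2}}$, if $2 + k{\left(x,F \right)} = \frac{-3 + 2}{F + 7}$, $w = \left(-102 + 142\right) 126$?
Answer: $\frac{11520}{3703} \approx 3.111$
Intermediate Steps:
$w = 5040$ ($w = 40 \cdot 126 = 5040$)
$k{\left(x,F \right)} = -2 - \frac{1}{7 + F}$ ($k{\left(x,F \right)} = -2 + \frac{-3 + 2}{F + 7} = -2 - \frac{1}{7 + F}$)
$\frac{w}{\left(42 + k{\left(-3,-11 \right)}\right)^{2}} = \frac{5040}{\left(42 + \frac{-15 - -22}{7 - 11}\right)^{2}} = \frac{5040}{\left(42 + \frac{-15 + 22}{-4}\right)^{2}} = \frac{5040}{\left(42 - \frac{7}{4}\right)^{2}} = \frac{5040}{\left(\frac{161}{4}\right)^{2}} = \frac{5040}{\frac{25921}{16}} = 5040 \cdot \frac{16}{25921} = \frac{11520}{3703}$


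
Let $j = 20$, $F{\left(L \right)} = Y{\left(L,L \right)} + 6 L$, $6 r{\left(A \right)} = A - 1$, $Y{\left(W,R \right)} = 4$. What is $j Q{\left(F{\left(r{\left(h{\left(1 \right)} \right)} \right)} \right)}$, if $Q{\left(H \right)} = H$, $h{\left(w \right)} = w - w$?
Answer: $60$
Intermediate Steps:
$h{\left(w \right)} = 0$
$r{\left(A \right)} = - \frac{1}{6} + \frac{A}{6}$ ($r{\left(A \right)} = \frac{A - 1}{6} = \frac{-1 + A}{6} = - \frac{1}{6} + \frac{A}{6}$)
$F{\left(L \right)} = 4 + 6 L$
$j Q{\left(F{\left(r{\left(h{\left(1 \right)} \right)} \right)} \right)} = 20 \left(4 + 6 \left(- \frac{1}{6} + \frac{1}{6} \cdot 0\right)\right) = 20 \left(4 + 6 \left(- \frac{1}{6} + 0\right)\right) = 20 \left(4 + 6 \left(- \frac{1}{6}\right)\right) = 20 \left(4 - 1\right) = 20 \cdot 3 = 60$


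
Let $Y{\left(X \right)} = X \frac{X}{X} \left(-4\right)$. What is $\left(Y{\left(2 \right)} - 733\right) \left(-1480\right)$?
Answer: $1096680$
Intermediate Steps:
$Y{\left(X \right)} = - 4 X$ ($Y{\left(X \right)} = X 1 \left(-4\right) = X \left(-4\right) = - 4 X$)
$\left(Y{\left(2 \right)} - 733\right) \left(-1480\right) = \left(\left(-4\right) 2 - 733\right) \left(-1480\right) = \left(-8 - 733\right) \left(-1480\right) = \left(-741\right) \left(-1480\right) = 1096680$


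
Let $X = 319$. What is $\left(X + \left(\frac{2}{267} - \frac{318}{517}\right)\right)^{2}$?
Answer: $\frac{1931652515423761}{19054765521} \approx 1.0137 \cdot 10^{5}$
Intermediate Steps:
$\left(X + \left(\frac{2}{267} - \frac{318}{517}\right)\right)^{2} = \left(319 + \left(\frac{2}{267} - \frac{318}{517}\right)\right)^{2} = \left(319 - \frac{83872}{138039}\right)^{2} = \left(\frac{43950569}{138039}\right)^{2} = \frac{1931652515423761}{19054765521}$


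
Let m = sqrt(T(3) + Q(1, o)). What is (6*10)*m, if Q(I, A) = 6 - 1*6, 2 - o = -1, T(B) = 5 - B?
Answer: 60*sqrt(2) ≈ 84.853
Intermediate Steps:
o = 3 (o = 2 - 1*(-1) = 2 + 1 = 3)
Q(I, A) = 0 (Q(I, A) = 6 - 6 = 0)
m = sqrt(2) (m = sqrt((5 - 1*3) + 0) = sqrt((5 - 3) + 0) = sqrt(2 + 0) = sqrt(2) ≈ 1.4142)
(6*10)*m = (6*10)*sqrt(2) = 60*sqrt(2)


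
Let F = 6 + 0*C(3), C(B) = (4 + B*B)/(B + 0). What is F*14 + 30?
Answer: 114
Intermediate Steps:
C(B) = (4 + B²)/B
F = 6 (F = 6 + 0*(3 + 4/3) = 6 + 0*(13/3) = 6 + 0 = 6)
F*14 + 30 = 6*14 + 30 = 84 + 30 = 114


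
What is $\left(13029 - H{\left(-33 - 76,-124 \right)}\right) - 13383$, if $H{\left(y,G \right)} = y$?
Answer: $-245$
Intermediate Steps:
$\left(13029 - H{\left(-33 - 76,-124 \right)}\right) - 13383 = \left(13029 - \left(-33 - 76\right)\right) - 13383 = \left(13029 - -109\right) - 13383 = \left(13029 + 109\right) - 13383 = 13138 - 13383 = -245$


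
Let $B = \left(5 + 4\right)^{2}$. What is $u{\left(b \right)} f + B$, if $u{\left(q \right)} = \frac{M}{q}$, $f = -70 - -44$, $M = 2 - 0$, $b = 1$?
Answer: $29$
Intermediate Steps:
$M = 2$ ($M = 2 + 0 = 2$)
$f = -26$ ($f = -70 + 44 = -26$)
$u{\left(q \right)} = \frac{2}{q}$
$B = 81$ ($B = 9^{2} = 81$)
$u{\left(b \right)} f + B = \frac{2}{1} \left(-26\right) + 81 = 2 \cdot 1 \left(-26\right) + 81 = 2 \left(-26\right) + 81 = -52 + 81 = 29$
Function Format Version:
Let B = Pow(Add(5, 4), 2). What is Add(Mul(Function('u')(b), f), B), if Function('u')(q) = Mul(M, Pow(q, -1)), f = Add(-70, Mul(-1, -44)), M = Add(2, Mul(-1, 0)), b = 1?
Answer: 29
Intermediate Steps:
M = 2 (M = Add(2, 0) = 2)
f = -26 (f = Add(-70, 44) = -26)
Function('u')(q) = Mul(2, Pow(q, -1))
B = 81 (B = Pow(9, 2) = 81)
Add(Mul(Function('u')(b), f), B) = Add(Mul(Mul(2, Pow(1, -1)), -26), 81) = Add(Mul(Mul(2, 1), -26), 81) = Add(Mul(2, -26), 81) = Add(-52, 81) = 29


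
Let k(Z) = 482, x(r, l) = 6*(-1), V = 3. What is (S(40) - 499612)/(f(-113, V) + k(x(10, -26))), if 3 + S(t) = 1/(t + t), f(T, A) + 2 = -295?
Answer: -39969199/14800 ≈ -2700.6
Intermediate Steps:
f(T, A) = -297 (f(T, A) = -2 - 295 = -297)
x(r, l) = -6
S(t) = -3 + 1/(2*t) (S(t) = -3 + 1/(t + t) = -3 + 1/(2*t))
(S(40) - 499612)/(f(-113, V) + k(x(10, -26))) = ((-3 + (½)/40) - 499612)/(-297 + 482) = ((-3 + (½)*(1/40)) - 499612)/185 = ((-3 + 1/80) - 499612)*(1/185) = (-239/80 - 499612)*(1/185) = -39969199/80*1/185 = -39969199/14800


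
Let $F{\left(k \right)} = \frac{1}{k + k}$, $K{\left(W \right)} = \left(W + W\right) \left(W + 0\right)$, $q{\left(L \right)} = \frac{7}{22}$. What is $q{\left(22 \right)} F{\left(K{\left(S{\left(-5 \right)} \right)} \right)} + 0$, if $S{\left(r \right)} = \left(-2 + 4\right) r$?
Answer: $\frac{7}{8800} \approx 0.00079545$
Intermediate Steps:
$S{\left(r \right)} = 2 r$
$q{\left(L \right)} = \frac{7}{22}$ ($q{\left(L \right)} = 7 \cdot \frac{1}{22} = \frac{7}{22}$)
$K{\left(W \right)} = 2 W^{2}$ ($K{\left(W \right)} = 2 W W = 2 W^{2}$)
$F{\left(k \right)} = \frac{1}{2 k}$
$q{\left(22 \right)} F{\left(K{\left(S{\left(-5 \right)} \right)} \right)} + 0 = \frac{7 \frac{1}{2 \cdot 2 \left(2 \left(-5\right)\right)^{2}}}{22} + 0 = \frac{7 \frac{1}{2 \cdot 2 \left(-10\right)^{2}}}{22} + 0 = \frac{7 \frac{1}{2 \cdot 2 \cdot 100}}{22} + 0 = \frac{7 \frac{1}{2 \cdot 200}}{22} + 0 = \frac{7 \cdot \frac{1}{2} \cdot \frac{1}{200}}{22} + 0 = \frac{7}{22} \cdot \frac{1}{400} + 0 = \frac{7}{8800} + 0 = \frac{7}{8800}$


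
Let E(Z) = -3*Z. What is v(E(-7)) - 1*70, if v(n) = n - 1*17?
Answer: -66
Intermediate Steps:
v(n) = -17 + n (v(n) = n - 17 = -17 + n)
v(E(-7)) - 1*70 = (-17 - 3*(-7)) - 1*70 = (-17 + 21) - 70 = 4 - 70 = -66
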